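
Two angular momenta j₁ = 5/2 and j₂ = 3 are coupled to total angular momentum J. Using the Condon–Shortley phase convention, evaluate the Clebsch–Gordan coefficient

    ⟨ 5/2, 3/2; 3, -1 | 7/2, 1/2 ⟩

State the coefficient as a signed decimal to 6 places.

√[8·2!3!4!/10! · 4!1!2!4!4!3!] = √(18432/175)
  +(−1)^0/∏(0,2,1,2,2,2)! = 1/16  (running 1/16)
  +(−1)^1/∏(1,1,0,1,3,3)! = -1/36  (running 5/144)
⟨..|..⟩ = √(18432/175)·(5/144) = +0.356348

+0.356348  (= +√(8/63))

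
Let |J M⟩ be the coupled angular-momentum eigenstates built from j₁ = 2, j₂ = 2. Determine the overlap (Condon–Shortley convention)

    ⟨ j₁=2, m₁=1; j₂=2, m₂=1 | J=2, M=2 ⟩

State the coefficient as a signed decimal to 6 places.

√[5·2!2!2!/7! · 3!1!3!1!4!0!] = √(48/7)
  +(−1)^1/∏(1,1,0,2,2,0)! = -1/4  (running -1/4)
⟨..|..⟩ = √(48/7)·(-1/4) = -0.654654

-0.654654  (= −√(3/7))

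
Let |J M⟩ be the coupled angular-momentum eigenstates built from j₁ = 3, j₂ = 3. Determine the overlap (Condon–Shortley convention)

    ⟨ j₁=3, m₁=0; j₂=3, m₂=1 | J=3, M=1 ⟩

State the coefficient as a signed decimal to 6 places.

√[7·3!3!3!/10! · 3!3!4!2!4!2!] = √(864/25)
  +(−1)^1/∏(1,2,2,3,1,0)! = -1/24  (running -1/24)
  +(−1)^2/∏(2,1,1,2,2,1)! = 1/8  (running 1/12)
  +(−1)^3/∏(3,0,0,1,3,2)! = -1/72  (running 5/72)
⟨..|..⟩ = √(864/25)·(5/72) = +0.408248

+√(1/6) ≈ +0.408248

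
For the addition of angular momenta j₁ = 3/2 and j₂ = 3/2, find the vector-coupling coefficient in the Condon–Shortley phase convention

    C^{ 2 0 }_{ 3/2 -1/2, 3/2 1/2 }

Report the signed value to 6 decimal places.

j₁+j₂−J=1  J+j₁−j₂=2  J−j₁+j₂=2  j₁+j₂+J+1=6
(j₁±m₁, j₂±m₂, J±M) = (1,2,2,1,2,2)
P² = 4/9
sum k=0..1:
  [0] +1/4 = 1/4
  [1] −1/1 = -1
S = -3/4
C² = P²·S² = 1/4 ; C = -0.500000

−√(1/4) = -0.500000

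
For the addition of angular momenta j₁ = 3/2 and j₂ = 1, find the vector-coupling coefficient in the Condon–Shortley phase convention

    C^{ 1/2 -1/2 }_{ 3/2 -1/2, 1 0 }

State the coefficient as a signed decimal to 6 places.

√[2·2!1!0!/4! · 1!2!1!1!0!1!] = √(1/3)
  +(−1)^1/∏(1,1,1,0,0,0)! = -1  (running -1)
⟨..|..⟩ = √(1/3)·(-1) = -0.577350

-0.577350  (= −√(1/3))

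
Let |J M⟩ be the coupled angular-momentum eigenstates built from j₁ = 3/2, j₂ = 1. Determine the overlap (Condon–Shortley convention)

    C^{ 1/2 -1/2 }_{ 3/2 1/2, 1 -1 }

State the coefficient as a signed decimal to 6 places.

√[2·2!1!0!/4! · 2!1!0!2!0!1!] = √(2/3)
  +(−1)^0/∏(0,2,1,0,0,0)! = 1/2  (running 1/2)
⟨..|..⟩ = √(2/3)·(1/2) = +0.408248

+√(1/6) ≈ +0.408248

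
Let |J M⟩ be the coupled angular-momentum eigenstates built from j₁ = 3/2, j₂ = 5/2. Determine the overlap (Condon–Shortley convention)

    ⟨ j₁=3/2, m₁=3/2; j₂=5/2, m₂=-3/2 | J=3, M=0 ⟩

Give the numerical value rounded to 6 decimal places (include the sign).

j₁+j₂−J=1  J+j₁−j₂=2  J−j₁+j₂=4  j₁+j₂+J+1=8
(j₁±m₁, j₂±m₂, J±M) = (3,0,1,4,3,3)
P² = 216/5
sum k=0..0:
  [0] +1/12 = 1/12
S = 1/12
C² = P²·S² = 3/10 ; C = +0.547723

+√(3/10) = +0.547723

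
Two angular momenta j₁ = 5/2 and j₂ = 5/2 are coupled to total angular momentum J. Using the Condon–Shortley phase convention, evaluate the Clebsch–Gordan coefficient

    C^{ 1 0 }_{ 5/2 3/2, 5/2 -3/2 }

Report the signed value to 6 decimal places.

triangle: 4!×1!×1!/7! = 24/5040
(j±m)!: 4!×1!×1!×4!×1!×1! = 576
prefactor² = (2J+1)×Δ×N² = 288/35
  k=0: +1/(0!×4!×1!×1!×0!×0!) = 1/24
  k=1: −1/(1!×3!×0!×0!×1!×1!) = -1/6
Σ = -1/8  ⇒  CG² = 288/35×(-1/8)² = 9/70
CG = −√(9/70) = -0.358569

−√(9/70) ≈ -0.358569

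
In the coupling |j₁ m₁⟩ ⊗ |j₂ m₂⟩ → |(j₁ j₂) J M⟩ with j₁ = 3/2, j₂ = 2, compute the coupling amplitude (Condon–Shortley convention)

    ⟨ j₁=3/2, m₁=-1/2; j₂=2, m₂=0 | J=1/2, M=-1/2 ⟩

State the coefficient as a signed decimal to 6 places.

+0.447214

triangle: 3!*0!*1!/5! = 6/120
(j±m)!: 1!*2!*2!*2!*0!*1! = 8
prefactor² = (2J+1)*Δ*N² = 4/5
  k=2: +1/(2!*1!*0!*0!*0!*1!) = 1/2
Σ = 1/2  ⇒  CG² = 4/5*1/2² = 1/5
CG = +√(1/5) = +0.447214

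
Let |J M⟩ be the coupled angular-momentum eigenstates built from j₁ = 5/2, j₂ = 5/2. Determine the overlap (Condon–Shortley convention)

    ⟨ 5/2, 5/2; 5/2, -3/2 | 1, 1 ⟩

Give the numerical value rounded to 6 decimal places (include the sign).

triangle: 4!·1!·1!/7! = 24/5040
(j±m)!: 5!·0!·1!·4!·2!·0! = 5760
prefactor² = (2J+1)·Δ·N² = 576/7
  k=0: +1/(0!·4!·0!·1!·1!·0!) = 1/24
Σ = 1/24  ⇒  CG² = 576/7·1/24² = 1/7
CG = +√(1/7) = +0.377964

+0.377964  (= +√(1/7))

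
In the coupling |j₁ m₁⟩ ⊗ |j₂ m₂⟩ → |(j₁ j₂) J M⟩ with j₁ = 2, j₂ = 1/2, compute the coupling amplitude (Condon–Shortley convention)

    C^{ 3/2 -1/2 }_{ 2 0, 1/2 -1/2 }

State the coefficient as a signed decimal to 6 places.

j₁+j₂−J=1  J+j₁−j₂=3  J−j₁+j₂=0  j₁+j₂+J+1=5
(j₁±m₁, j₂±m₂, J±M) = (2,2,0,1,1,2)
P² = 8/5
sum k=0..0:
  [0] +1/2 = 1/2
S = 1/2
C² = P²·S² = 2/5 ; C = +0.632456

+0.632456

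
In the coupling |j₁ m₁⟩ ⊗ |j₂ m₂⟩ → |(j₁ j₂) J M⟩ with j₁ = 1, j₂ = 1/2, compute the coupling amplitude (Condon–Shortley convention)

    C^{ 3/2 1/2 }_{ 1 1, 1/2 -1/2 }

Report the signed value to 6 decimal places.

triangle: 0!×2!×1!/4! = 2/24
(j±m)!: 2!×0!×0!×1!×2!×1! = 4
prefactor² = (2J+1)×Δ×N² = 4/3
  k=0: +1/(0!×0!×0!×0!×2!×1!) = 1/2
Σ = 1/2  ⇒  CG² = 4/3×1/2² = 1/3
CG = +√(1/3) = +0.577350

+0.577350  (= +√(1/3))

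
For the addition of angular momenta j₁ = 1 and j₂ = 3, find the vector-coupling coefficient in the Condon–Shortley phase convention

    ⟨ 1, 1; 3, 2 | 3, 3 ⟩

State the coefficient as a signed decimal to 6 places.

+√(1/4) ≈ +0.500000

j₁+j₂−J=1  J+j₁−j₂=1  J−j₁+j₂=5  j₁+j₂+J+1=8
(j₁±m₁, j₂±m₂, J±M) = (2,0,5,1,6,0)
P² = 3600
sum k=0..0:
  [0] +1/120 = 1/120
S = 1/120
C² = P²·S² = 1/4 ; C = +0.500000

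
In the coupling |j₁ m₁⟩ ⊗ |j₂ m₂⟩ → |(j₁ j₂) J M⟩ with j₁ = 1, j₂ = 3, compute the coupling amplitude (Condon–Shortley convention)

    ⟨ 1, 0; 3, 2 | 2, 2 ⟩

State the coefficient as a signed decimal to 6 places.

triangle: 2!·0!·4!/7! = 48/5040
(j±m)!: 1!·1!·5!·1!·4!·0! = 2880
prefactor² = (2J+1)·Δ·N² = 960/7
  k=1: −1/(1!·1!·0!·4!·0!·0!) = -1/24
Σ = -1/24  ⇒  CG² = 960/7·(-1/24)² = 5/21
CG = −√(5/21) = -0.487950

−√(5/21) = -0.487950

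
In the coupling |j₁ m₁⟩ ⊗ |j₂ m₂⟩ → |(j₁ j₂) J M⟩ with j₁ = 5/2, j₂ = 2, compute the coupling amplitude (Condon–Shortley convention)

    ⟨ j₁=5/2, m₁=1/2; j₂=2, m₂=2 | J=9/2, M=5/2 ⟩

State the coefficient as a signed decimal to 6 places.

triangle: 0!·5!·4!/10! = 2880/3628800
(j±m)!: 3!·2!·4!·0!·7!·2! = 2903040
prefactor² = (2J+1)·Δ·N² = 23040
  k=0: +1/(0!·0!·2!·4!·3!·0!) = 1/288
Σ = 1/288  ⇒  CG² = 23040·1/288² = 5/18
CG = +√(5/18) = +0.527046

+0.527046  (= +√(5/18))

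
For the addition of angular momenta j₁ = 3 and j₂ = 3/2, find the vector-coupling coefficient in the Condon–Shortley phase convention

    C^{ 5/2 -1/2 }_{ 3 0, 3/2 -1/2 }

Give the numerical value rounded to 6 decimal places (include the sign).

−√(6/35) ≈ -0.414039

triangle: 2!·4!·1!/8! = 48/40320
(j±m)!: 3!·3!·1!·2!·2!·3! = 864
prefactor² = (2J+1)·Δ·N² = 216/35
  k=0: +1/(0!·2!·3!·1!·1!·0!) = 1/12
  k=1: −1/(1!·1!·2!·0!·2!·1!) = -1/4
Σ = -1/6  ⇒  CG² = 216/35·(-1/6)² = 6/35
CG = −√(6/35) = -0.414039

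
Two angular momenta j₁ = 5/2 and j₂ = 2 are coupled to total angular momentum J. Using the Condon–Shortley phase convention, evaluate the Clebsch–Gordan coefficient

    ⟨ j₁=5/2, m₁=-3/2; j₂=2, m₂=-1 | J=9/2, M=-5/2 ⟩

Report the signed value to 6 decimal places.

j₁+j₂−J=0  J+j₁−j₂=5  J−j₁+j₂=4  j₁+j₂+J+1=10
(j₁±m₁, j₂±m₂, J±M) = (1,4,1,3,2,7)
P² = 11520
sum k=0..0:
  [0] +1/144 = 1/144
S = 1/144
C² = P²·S² = 5/9 ; C = +0.745356

+√(5/9) ≈ +0.745356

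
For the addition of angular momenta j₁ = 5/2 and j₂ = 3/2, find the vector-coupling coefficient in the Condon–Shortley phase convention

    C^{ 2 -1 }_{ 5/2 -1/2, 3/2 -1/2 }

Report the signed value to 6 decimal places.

−√(25/84) ≈ -0.545545

triangle: 2!×3!×1!/7! = 12/5040
(j±m)!: 2!×3!×1!×2!×1!×3! = 144
prefactor² = (2J+1)×Δ×N² = 12/7
  k=0: +1/(0!×2!×3!×1!×0!×0!) = 1/12
  k=1: −1/(1!×1!×2!×0!×1!×1!) = -1/2
Σ = -5/12  ⇒  CG² = 12/7×(-5/12)² = 25/84
CG = −√(25/84) = -0.545545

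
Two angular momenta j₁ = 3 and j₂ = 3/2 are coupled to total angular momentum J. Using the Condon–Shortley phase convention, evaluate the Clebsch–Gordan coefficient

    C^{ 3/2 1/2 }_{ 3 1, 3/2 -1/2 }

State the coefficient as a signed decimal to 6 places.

triangle: 3!·3!·0!/7! = 36/5040
(j±m)!: 4!·2!·1!·2!·2!·1! = 192
prefactor² = (2J+1)·Δ·N² = 192/35
  k=1: −1/(1!·2!·1!·0!·2!·0!) = -1/4
Σ = -1/4  ⇒  CG² = 192/35·(-1/4)² = 12/35
CG = −√(12/35) = -0.585540

-0.585540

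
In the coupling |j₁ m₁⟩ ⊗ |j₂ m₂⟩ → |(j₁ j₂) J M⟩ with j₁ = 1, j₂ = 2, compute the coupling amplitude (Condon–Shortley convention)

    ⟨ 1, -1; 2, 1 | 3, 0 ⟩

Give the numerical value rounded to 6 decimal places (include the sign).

triangle: 0!×2!×4!/7! = 48/5040
(j±m)!: 0!×2!×3!×1!×3!×3! = 432
prefactor² = (2J+1)×Δ×N² = 144/5
  k=0: +1/(0!×0!×2!×3!×0!×1!) = 1/12
Σ = 1/12  ⇒  CG² = 144/5×1/12² = 1/5
CG = +√(1/5) = +0.447214

+√(1/5) = +0.447214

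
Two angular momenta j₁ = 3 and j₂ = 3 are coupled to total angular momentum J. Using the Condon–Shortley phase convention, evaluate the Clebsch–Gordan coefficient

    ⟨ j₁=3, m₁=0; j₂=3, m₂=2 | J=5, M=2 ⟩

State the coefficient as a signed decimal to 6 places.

j₁+j₂−J=1  J+j₁−j₂=5  J−j₁+j₂=5  j₁+j₂+J+1=12
(j₁±m₁, j₂±m₂, J±M) = (3,3,5,1,7,3)
P² = 43200
sum k=0..1:
  [0] +1/1440 = 1/1440
  [1] −1/288 = -1/288
S = -1/360
C² = P²·S² = 1/3 ; C = -0.577350

−√(1/3) ≈ -0.577350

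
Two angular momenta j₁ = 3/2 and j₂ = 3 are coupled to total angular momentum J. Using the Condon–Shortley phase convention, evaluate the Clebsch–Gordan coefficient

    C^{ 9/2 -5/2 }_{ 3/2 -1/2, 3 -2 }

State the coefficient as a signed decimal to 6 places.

√[10·0!3!6!/10! · 1!2!1!5!2!7!] = √(28800)
  +(−1)^0/∏(0,0,2,1,1,5)! = 1/240  (running 1/240)
⟨..|..⟩ = √(28800)·(1/240) = +0.707107

+√(1/2) = +0.707107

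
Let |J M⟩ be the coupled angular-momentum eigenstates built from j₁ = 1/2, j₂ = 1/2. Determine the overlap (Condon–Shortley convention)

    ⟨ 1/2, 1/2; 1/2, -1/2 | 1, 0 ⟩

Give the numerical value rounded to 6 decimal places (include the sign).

√[3·0!1!1!/3! · 1!0!0!1!1!1!] = √(1/2)
  +(−1)^0/∏(0,0,0,0,1,1)! = 1  (running 1)
⟨..|..⟩ = √(1/2)·(1) = +0.707107

+√(1/2) = +0.707107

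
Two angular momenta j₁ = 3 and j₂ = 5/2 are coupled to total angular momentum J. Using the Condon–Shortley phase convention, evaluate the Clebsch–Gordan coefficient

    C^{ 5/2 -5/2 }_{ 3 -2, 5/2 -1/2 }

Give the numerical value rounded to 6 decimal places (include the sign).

+0.597614

triangle: 3!×3!×2!/9! = 72/362880
(j±m)!: 1!×5!×2!×3!×0!×5! = 172800
prefactor² = (2J+1)×Δ×N² = 1440/7
  k=2: +1/(2!×1!×3!×0!×0!×2!) = 1/24
Σ = 1/24  ⇒  CG² = 1440/7×1/24² = 5/14
CG = +√(5/14) = +0.597614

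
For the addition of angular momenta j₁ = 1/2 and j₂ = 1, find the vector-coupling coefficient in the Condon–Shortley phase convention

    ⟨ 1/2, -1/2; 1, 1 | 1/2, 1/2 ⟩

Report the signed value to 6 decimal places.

−√(2/3) = -0.816497

j₁+j₂−J=1  J+j₁−j₂=0  J−j₁+j₂=1  j₁+j₂+J+1=3
(j₁±m₁, j₂±m₂, J±M) = (0,1,2,0,1,0)
P² = 2/3
sum k=1..1:
  [1] −1/1 = -1
S = -1
C² = P²·S² = 2/3 ; C = -0.816497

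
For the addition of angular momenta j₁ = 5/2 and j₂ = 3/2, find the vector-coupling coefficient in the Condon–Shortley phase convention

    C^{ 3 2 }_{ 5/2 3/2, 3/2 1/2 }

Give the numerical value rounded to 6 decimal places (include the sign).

+√(1/12) = +0.288675

j₁+j₂−J=1  J+j₁−j₂=4  J−j₁+j₂=2  j₁+j₂+J+1=8
(j₁±m₁, j₂±m₂, J±M) = (4,1,2,1,5,1)
P² = 48
sum k=0..1:
  [0] +1/12 = 1/12
  [1] −1/24 = -1/24
S = 1/24
C² = P²·S² = 1/12 ; C = +0.288675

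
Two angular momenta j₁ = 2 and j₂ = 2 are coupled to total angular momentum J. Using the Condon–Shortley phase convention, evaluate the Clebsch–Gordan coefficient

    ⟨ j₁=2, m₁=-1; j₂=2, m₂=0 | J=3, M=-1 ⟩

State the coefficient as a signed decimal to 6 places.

−√(1/5) = -0.447214

√[7·1!3!3!/8! · 1!3!2!2!2!4!] = √(36/5)
  +(−1)^0/∏(0,1,3,2,0,1)! = 1/12  (running 1/12)
  +(−1)^1/∏(1,0,2,1,1,2)! = -1/4  (running -1/6)
⟨..|..⟩ = √(36/5)·(-1/6) = -0.447214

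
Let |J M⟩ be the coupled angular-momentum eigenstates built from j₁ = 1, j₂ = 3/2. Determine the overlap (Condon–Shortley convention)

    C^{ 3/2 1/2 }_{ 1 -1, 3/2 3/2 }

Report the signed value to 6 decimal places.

−√(2/5) ≈ -0.632456

j₁+j₂−J=1  J+j₁−j₂=1  J−j₁+j₂=2  j₁+j₂+J+1=5
(j₁±m₁, j₂±m₂, J±M) = (0,2,3,0,2,1)
P² = 8/5
sum k=1..1:
  [1] −1/2 = -1/2
S = -1/2
C² = P²·S² = 2/5 ; C = -0.632456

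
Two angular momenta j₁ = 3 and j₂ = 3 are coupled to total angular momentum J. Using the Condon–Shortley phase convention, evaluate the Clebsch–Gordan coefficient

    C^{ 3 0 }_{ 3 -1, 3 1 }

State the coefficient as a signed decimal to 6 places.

+√(1/6) = +0.408248

triangle: 3!·3!·3!/10! = 216/3628800
(j±m)!: 2!·4!·4!·2!·3!·3! = 82944
prefactor² = (2J+1)·Δ·N² = 864/25
  k=1: −1/(1!·2!·3!·3!·0!·0!) = -1/72
  k=2: +1/(2!·1!·2!·2!·1!·1!) = 1/8
  k=3: −1/(3!·0!·1!·1!·2!·2!) = -1/24
Σ = 5/72  ⇒  CG² = 864/25·5/72² = 1/6
CG = +√(1/6) = +0.408248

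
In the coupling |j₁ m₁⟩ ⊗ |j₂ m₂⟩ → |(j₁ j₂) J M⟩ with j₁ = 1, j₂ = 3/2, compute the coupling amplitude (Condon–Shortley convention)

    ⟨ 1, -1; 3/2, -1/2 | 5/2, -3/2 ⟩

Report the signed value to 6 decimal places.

j₁+j₂−J=0  J+j₁−j₂=2  J−j₁+j₂=3  j₁+j₂+J+1=6
(j₁±m₁, j₂±m₂, J±M) = (0,2,1,2,1,4)
P² = 48/5
sum k=0..0:
  [0] +1/4 = 1/4
S = 1/4
C² = P²·S² = 3/5 ; C = +0.774597

+0.774597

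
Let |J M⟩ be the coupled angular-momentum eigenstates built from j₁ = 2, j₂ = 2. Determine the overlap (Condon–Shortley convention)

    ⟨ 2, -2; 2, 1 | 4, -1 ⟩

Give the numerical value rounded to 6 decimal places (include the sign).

√[9·0!4!4!/9! · 0!4!3!1!3!5!] = √(10368/7)
  +(−1)^0/∏(0,0,4,3,0,1)! = 1/144  (running 1/144)
⟨..|..⟩ = √(10368/7)·(1/144) = +0.267261

+0.267261  (= +√(1/14))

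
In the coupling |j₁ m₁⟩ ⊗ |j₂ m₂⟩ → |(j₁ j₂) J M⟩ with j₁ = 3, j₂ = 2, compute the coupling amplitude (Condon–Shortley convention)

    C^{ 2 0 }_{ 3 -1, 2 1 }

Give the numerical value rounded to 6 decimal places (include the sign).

+0.377964  (= +√(1/7))

√[5·3!3!1!/8! · 2!4!3!1!2!2!] = √(36/7)
  +(−1)^2/∏(2,1,2,1,1,0)! = 1/4  (running 1/4)
  +(−1)^3/∏(3,0,1,0,2,1)! = -1/12  (running 1/6)
⟨..|..⟩ = √(36/7)·(1/6) = +0.377964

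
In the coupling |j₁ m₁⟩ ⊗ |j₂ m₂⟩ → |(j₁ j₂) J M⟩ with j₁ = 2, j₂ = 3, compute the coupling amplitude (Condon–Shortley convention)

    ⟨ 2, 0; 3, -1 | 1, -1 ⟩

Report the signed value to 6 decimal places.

+√(6/35) = +0.414039

j₁+j₂−J=4  J+j₁−j₂=0  J−j₁+j₂=2  j₁+j₂+J+1=7
(j₁±m₁, j₂±m₂, J±M) = (2,2,2,4,0,2)
P² = 384/35
sum k=2..2:
  [2] +1/8 = 1/8
S = 1/8
C² = P²·S² = 6/35 ; C = +0.414039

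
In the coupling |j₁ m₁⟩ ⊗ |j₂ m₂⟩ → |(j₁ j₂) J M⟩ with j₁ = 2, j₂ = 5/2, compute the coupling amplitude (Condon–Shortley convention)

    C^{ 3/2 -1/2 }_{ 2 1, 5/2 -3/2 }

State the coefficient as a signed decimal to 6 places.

−√(2/105) ≈ -0.138013

triangle: 3!·1!·2!/7! = 12/5040
(j±m)!: 3!·1!·1!·4!·1!·2! = 288
prefactor² = (2J+1)·Δ·N² = 96/35
  k=0: +1/(0!·3!·1!·1!·0!·1!) = 1/6
  k=1: −1/(1!·2!·0!·0!·1!·2!) = -1/4
Σ = -1/12  ⇒  CG² = 96/35·(-1/12)² = 2/105
CG = −√(2/105) = -0.138013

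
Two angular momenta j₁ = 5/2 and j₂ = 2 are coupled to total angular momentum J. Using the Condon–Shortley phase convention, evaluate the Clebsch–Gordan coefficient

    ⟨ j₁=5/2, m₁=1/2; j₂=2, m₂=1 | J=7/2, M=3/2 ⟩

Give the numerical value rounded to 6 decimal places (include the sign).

√[8·1!4!3!/9! · 3!2!3!1!5!2!] = √(384/7)
  +(−1)^0/∏(0,1,2,3,2,0)! = 1/24  (running 1/24)
  +(−1)^1/∏(1,0,1,2,3,1)! = -1/12  (running -1/24)
⟨..|..⟩ = √(384/7)·(-1/24) = -0.308607

-0.308607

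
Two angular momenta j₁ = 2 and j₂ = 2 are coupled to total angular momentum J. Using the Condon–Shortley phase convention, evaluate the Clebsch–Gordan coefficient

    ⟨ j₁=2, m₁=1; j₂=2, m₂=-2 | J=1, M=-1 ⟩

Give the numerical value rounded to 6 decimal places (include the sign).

√[3·3!1!1!/6! · 3!1!0!4!0!2!] = √(36/5)
  +(−1)^0/∏(0,3,1,0,0,1)! = 1/6  (running 1/6)
⟨..|..⟩ = √(36/5)·(1/6) = +0.447214

+0.447214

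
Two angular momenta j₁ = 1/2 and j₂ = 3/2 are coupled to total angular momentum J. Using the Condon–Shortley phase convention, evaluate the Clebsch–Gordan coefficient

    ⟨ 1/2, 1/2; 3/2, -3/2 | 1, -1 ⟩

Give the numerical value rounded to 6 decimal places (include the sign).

triangle: 1!×0!×2!/4! = 2/24
(j±m)!: 1!×0!×0!×3!×0!×2! = 12
prefactor² = (2J+1)×Δ×N² = 3
  k=0: +1/(0!×1!×0!×0!×0!×2!) = 1/2
Σ = 1/2  ⇒  CG² = 3×1/2² = 3/4
CG = +√(3/4) = +0.866025

+√(3/4) ≈ +0.866025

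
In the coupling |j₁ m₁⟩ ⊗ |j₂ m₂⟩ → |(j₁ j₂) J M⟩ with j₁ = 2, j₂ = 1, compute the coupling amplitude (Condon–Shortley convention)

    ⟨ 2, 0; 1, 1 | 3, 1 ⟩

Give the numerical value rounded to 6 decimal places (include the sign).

j₁+j₂−J=0  J+j₁−j₂=4  J−j₁+j₂=2  j₁+j₂+J+1=7
(j₁±m₁, j₂±m₂, J±M) = (2,2,2,0,4,2)
P² = 128/5
sum k=0..0:
  [0] +1/8 = 1/8
S = 1/8
C² = P²·S² = 2/5 ; C = +0.632456

+√(2/5) = +0.632456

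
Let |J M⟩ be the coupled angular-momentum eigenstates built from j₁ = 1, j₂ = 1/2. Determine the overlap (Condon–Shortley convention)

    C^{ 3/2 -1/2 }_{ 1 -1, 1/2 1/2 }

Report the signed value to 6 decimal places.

+√(1/3) = +0.577350

j₁+j₂−J=0  J+j₁−j₂=2  J−j₁+j₂=1  j₁+j₂+J+1=4
(j₁±m₁, j₂±m₂, J±M) = (0,2,1,0,1,2)
P² = 4/3
sum k=0..0:
  [0] +1/2 = 1/2
S = 1/2
C² = P²·S² = 1/3 ; C = +0.577350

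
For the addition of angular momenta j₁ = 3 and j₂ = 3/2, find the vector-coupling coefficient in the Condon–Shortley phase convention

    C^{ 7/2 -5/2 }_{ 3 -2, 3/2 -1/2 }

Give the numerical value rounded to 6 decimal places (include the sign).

√[8·1!5!2!/9! · 1!5!1!2!1!6!] = √(6400/7)
  +(−1)^0/∏(0,1,5,1,0,1)! = 1/120  (running 1/120)
  +(−1)^1/∏(1,0,4,0,1,2)! = -1/48  (running -1/80)
⟨..|..⟩ = √(6400/7)·(-1/80) = -0.377964

−√(1/7) = -0.377964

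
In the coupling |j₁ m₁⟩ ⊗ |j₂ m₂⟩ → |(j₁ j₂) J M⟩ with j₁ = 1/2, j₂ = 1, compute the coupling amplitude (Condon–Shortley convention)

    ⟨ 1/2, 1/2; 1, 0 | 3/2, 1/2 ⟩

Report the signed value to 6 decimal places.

triangle: 0!*1!*2!/4! = 2/24
(j±m)!: 1!*0!*1!*1!*2!*1! = 2
prefactor² = (2J+1)*Δ*N² = 2/3
  k=0: +1/(0!*0!*0!*1!*1!*1!) = 1
Σ = 1  ⇒  CG² = 2/3*1² = 2/3
CG = +√(2/3) = +0.816497

+√(2/3) = +0.816497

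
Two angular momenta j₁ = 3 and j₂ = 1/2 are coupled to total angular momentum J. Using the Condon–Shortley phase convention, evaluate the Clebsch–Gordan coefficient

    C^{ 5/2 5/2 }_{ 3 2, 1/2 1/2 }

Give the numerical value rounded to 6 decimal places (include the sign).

√[6·1!5!0!/7! · 5!1!1!0!5!0!] = √(14400/7)
  +(−1)^1/∏(1,0,0,0,5,0)! = -1/120  (running -1/120)
⟨..|..⟩ = √(14400/7)·(-1/120) = -0.377964

−√(1/7) = -0.377964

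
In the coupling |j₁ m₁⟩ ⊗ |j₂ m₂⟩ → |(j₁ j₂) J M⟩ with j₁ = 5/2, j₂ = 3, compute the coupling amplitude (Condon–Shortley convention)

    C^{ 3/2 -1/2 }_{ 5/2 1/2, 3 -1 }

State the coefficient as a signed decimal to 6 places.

-0.097590

j₁+j₂−J=4  J+j₁−j₂=1  J−j₁+j₂=2  j₁+j₂+J+1=8
(j₁±m₁, j₂±m₂, J±M) = (3,2,2,4,1,2)
P² = 192/35
sum k=1..2:
  [1] −1/6 = -1/6
  [2] +1/8 = 1/8
S = -1/24
C² = P²·S² = 1/105 ; C = -0.097590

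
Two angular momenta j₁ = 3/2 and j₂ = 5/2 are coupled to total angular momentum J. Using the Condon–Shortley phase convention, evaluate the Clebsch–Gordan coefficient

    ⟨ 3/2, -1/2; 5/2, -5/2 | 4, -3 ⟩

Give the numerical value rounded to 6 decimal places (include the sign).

+√(3/8) = +0.612372

triangle: 0!×3!×5!/9! = 720/362880
(j±m)!: 1!×2!×0!×5!×1!×7! = 1209600
prefactor² = (2J+1)×Δ×N² = 21600
  k=0: +1/(0!×0!×2!×0!×1!×5!) = 1/240
Σ = 1/240  ⇒  CG² = 21600×1/240² = 3/8
CG = +√(3/8) = +0.612372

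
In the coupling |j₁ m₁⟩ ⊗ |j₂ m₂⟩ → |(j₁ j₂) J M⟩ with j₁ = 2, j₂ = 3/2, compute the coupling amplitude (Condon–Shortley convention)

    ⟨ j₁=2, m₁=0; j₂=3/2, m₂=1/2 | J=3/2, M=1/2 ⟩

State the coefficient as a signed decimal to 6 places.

-0.447214  (= −√(1/5))

triangle: 2!*2!*1!/6! = 4/720
(j±m)!: 2!*2!*2!*1!*2!*1! = 16
prefactor² = (2J+1)*Δ*N² = 16/45
  k=1: −1/(1!*1!*1!*1!*1!*0!) = -1
  k=2: +1/(2!*0!*0!*0!*2!*1!) = 1/4
Σ = -3/4  ⇒  CG² = 16/45*(-3/4)² = 1/5
CG = −√(1/5) = -0.447214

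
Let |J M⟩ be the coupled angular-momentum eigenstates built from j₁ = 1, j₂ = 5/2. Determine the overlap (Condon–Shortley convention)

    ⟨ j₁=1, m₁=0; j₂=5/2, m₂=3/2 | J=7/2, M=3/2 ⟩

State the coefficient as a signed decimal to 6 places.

j₁+j₂−J=0  J+j₁−j₂=2  J−j₁+j₂=5  j₁+j₂+J+1=8
(j₁±m₁, j₂±m₂, J±M) = (1,1,4,1,5,2)
P² = 1920/7
sum k=0..0:
  [0] +1/24 = 1/24
S = 1/24
C² = P²·S² = 10/21 ; C = +0.690066

+0.690066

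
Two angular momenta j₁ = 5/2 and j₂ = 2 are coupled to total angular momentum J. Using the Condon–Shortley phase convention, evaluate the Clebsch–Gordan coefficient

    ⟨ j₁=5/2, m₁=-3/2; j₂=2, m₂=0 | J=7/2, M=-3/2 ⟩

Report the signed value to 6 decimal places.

−√(2/7) = -0.534522

j₁+j₂−J=1  J+j₁−j₂=4  J−j₁+j₂=3  j₁+j₂+J+1=9
(j₁±m₁, j₂±m₂, J±M) = (1,4,2,2,2,5)
P² = 512/7
sum k=0..1:
  [0] +1/48 = 1/48
  [1] −1/12 = -1/12
S = -1/16
C² = P²·S² = 2/7 ; C = -0.534522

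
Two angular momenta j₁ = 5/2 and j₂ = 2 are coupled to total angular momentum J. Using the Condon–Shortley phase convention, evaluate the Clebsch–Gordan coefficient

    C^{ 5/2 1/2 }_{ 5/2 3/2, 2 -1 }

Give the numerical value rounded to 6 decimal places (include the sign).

+√(6/35) = +0.414039

√[6·2!3!2!/8! · 4!1!1!3!3!2!] = √(216/35)
  +(−1)^0/∏(0,2,1,1,2,1)! = 1/4  (running 1/4)
  +(−1)^1/∏(1,1,0,0,3,2)! = -1/12  (running 1/6)
⟨..|..⟩ = √(216/35)·(1/6) = +0.414039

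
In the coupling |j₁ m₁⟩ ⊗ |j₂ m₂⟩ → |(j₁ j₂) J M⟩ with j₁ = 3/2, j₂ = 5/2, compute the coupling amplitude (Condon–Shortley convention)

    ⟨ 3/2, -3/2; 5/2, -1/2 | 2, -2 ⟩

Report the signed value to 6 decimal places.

j₁+j₂−J=2  J+j₁−j₂=1  J−j₁+j₂=3  j₁+j₂+J+1=7
(j₁±m₁, j₂±m₂, J±M) = (0,3,2,3,0,4)
P² = 144/7
sum k=2..2:
  [2] +1/12 = 1/12
S = 1/12
C² = P²·S² = 1/7 ; C = +0.377964

+0.377964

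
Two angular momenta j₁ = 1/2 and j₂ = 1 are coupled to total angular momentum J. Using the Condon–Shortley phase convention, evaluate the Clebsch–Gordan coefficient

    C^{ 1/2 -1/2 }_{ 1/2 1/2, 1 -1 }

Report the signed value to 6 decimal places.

j₁+j₂−J=1  J+j₁−j₂=0  J−j₁+j₂=1  j₁+j₂+J+1=3
(j₁±m₁, j₂±m₂, J±M) = (1,0,0,2,0,1)
P² = 2/3
sum k=0..0:
  [0] +1/1 = 1
S = 1
C² = P²·S² = 2/3 ; C = +0.816497

+0.816497  (= +√(2/3))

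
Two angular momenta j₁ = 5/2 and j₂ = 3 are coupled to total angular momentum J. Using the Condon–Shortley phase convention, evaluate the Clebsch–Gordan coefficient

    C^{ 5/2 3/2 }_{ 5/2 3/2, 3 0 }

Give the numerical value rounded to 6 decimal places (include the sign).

triangle: 3!·2!·3!/9! = 72/362880
(j±m)!: 4!·1!·3!·3!·4!·1! = 20736
prefactor² = (2J+1)·Δ·N² = 864/35
  k=0: +1/(0!·3!·1!·3!·1!·0!) = 1/36
  k=1: −1/(1!·2!·0!·2!·2!·1!) = -1/8
Σ = -7/72  ⇒  CG² = 864/35·(-7/72)² = 7/30
CG = −√(7/30) = -0.483046

−√(7/30) ≈ -0.483046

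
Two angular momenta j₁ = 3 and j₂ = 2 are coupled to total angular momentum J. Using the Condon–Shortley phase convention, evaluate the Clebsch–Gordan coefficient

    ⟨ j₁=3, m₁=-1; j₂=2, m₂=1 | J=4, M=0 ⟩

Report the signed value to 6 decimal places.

triangle: 1!×5!×3!/10! = 720/3628800
(j±m)!: 2!×4!×3!×1!×4!×4! = 165888
prefactor² = (2J+1)×Δ×N² = 10368/35
  k=0: +1/(0!×1!×4!×3!×1!×0!) = 1/144
  k=1: −1/(1!×0!×3!×2!×2!×1!) = -1/24
Σ = -5/144  ⇒  CG² = 10368/35×(-5/144)² = 5/14
CG = −√(5/14) = -0.597614

-0.597614  (= −√(5/14))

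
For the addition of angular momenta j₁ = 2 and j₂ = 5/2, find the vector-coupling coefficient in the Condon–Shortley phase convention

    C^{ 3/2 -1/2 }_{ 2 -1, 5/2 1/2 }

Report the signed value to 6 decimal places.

triangle: 3!·1!·2!/7! = 12/5040
(j±m)!: 1!·3!·3!·2!·1!·2! = 144
prefactor² = (2J+1)·Δ·N² = 48/35
  k=2: +1/(2!·1!·1!·1!·0!·1!) = 1/2
  k=3: −1/(3!·0!·0!·0!·1!·2!) = -1/12
Σ = 5/12  ⇒  CG² = 48/35·5/12² = 5/21
CG = +√(5/21) = +0.487950

+√(5/21) ≈ +0.487950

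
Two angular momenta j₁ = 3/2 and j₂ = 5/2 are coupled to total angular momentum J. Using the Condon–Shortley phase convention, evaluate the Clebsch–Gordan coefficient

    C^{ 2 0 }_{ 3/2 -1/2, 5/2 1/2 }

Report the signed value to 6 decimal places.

−√(1/14) = -0.267261

j₁+j₂−J=2  J+j₁−j₂=1  J−j₁+j₂=3  j₁+j₂+J+1=7
(j₁±m₁, j₂±m₂, J±M) = (1,2,3,2,2,2)
P² = 8/7
sum k=1..2:
  [1] −1/2 = -1/2
  [2] +1/4 = 1/4
S = -1/4
C² = P²·S² = 1/14 ; C = -0.267261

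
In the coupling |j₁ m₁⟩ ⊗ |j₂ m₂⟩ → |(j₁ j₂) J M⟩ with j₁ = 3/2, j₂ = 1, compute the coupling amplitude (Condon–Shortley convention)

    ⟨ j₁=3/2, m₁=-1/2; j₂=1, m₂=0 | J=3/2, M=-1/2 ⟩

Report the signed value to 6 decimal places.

−√(1/15) ≈ -0.258199

√[4·1!2!1!/5! · 1!2!1!1!1!2!] = √(4/15)
  +(−1)^0/∏(0,1,2,1,0,0)! = 1/2  (running 1/2)
  +(−1)^1/∏(1,0,1,0,1,1)! = -1  (running -1/2)
⟨..|..⟩ = √(4/15)·(-1/2) = -0.258199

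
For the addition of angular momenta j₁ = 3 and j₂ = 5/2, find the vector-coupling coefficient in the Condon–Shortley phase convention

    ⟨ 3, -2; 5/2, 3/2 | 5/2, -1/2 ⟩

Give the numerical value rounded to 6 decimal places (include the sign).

j₁+j₂−J=3  J+j₁−j₂=3  J−j₁+j₂=2  j₁+j₂+J+1=9
(j₁±m₁, j₂±m₂, J±M) = (1,5,4,1,2,3)
P² = 288/7
sum k=2..3:
  [2] +1/24 = 1/24
  [3] −1/12 = -1/12
S = -1/24
C² = P²·S² = 1/14 ; C = -0.267261

-0.267261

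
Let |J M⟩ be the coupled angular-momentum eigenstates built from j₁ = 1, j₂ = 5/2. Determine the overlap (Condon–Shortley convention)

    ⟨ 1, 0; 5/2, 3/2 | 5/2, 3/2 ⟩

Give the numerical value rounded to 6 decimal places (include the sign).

√[6·1!1!4!/7! · 1!1!4!1!4!1!] = √(576/35)
  +(−1)^0/∏(0,1,1,4,0,0)! = 1/24  (running 1/24)
  +(−1)^1/∏(1,0,0,3,1,1)! = -1/6  (running -1/8)
⟨..|..⟩ = √(576/35)·(-1/8) = -0.507093

−√(9/35) = -0.507093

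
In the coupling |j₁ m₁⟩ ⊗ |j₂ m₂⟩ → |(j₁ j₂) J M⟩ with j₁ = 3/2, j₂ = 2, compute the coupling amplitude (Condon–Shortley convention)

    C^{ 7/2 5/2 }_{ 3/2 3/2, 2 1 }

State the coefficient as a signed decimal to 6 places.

+0.755929  (= +√(4/7))

√[8·0!3!4!/8! · 3!0!3!1!6!1!] = √(5184/7)
  +(−1)^0/∏(0,0,0,3,3,1)! = 1/36  (running 1/36)
⟨..|..⟩ = √(5184/7)·(1/36) = +0.755929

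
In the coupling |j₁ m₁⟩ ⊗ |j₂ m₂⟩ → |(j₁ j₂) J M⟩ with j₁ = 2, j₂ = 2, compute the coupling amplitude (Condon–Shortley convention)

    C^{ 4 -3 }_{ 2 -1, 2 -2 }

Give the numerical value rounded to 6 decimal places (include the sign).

j₁+j₂−J=0  J+j₁−j₂=4  J−j₁+j₂=4  j₁+j₂+J+1=9
(j₁±m₁, j₂±m₂, J±M) = (1,3,0,4,1,7)
P² = 10368
sum k=0..0:
  [0] +1/144 = 1/144
S = 1/144
C² = P²·S² = 1/2 ; C = +0.707107

+0.707107  (= +√(1/2))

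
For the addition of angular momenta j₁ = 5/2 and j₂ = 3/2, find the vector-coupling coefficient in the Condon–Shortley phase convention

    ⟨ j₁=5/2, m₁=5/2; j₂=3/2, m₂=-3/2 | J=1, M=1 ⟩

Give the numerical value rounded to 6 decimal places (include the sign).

√[3·3!2!0!/6! · 5!0!0!3!2!0!] = √(72)
  +(−1)^0/∏(0,3,0,0,2,0)! = 1/12  (running 1/12)
⟨..|..⟩ = √(72)·(1/12) = +0.707107

+√(1/2) = +0.707107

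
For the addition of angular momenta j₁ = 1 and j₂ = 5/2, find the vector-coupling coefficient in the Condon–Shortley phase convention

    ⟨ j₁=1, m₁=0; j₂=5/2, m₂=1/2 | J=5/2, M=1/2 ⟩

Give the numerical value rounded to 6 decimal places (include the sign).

j₁+j₂−J=1  J+j₁−j₂=1  J−j₁+j₂=4  j₁+j₂+J+1=7
(j₁±m₁, j₂±m₂, J±M) = (1,1,3,2,3,2)
P² = 144/35
sum k=0..1:
  [0] +1/6 = 1/6
  [1] −1/4 = -1/4
S = -1/12
C² = P²·S² = 1/35 ; C = -0.169031

-0.169031  (= −√(1/35))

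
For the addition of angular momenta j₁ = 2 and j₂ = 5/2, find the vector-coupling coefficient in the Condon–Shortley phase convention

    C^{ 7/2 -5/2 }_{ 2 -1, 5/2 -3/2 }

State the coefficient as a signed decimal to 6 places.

+√(1/63) = +0.125988

√[8·1!3!4!/9! · 1!3!1!4!1!6!] = √(2304/7)
  +(−1)^0/∏(0,1,3,1,0,3)! = 1/36  (running 1/36)
  +(−1)^1/∏(1,0,2,0,1,4)! = -1/48  (running 1/144)
⟨..|..⟩ = √(2304/7)·(1/144) = +0.125988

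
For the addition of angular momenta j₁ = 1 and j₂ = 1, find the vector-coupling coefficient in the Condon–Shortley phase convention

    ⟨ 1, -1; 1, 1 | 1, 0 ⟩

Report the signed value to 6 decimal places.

−√(1/2) = -0.707107

j₁+j₂−J=1  J+j₁−j₂=1  J−j₁+j₂=1  j₁+j₂+J+1=4
(j₁±m₁, j₂±m₂, J±M) = (0,2,2,0,1,1)
P² = 1/2
sum k=1..1:
  [1] −1/1 = -1
S = -1
C² = P²·S² = 1/2 ; C = -0.707107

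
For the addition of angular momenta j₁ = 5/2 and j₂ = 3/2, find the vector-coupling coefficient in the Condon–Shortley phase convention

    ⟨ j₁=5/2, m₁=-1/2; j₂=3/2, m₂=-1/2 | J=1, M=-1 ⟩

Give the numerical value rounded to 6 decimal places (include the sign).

j₁+j₂−J=3  J+j₁−j₂=2  J−j₁+j₂=0  j₁+j₂+J+1=6
(j₁±m₁, j₂±m₂, J±M) = (2,3,1,2,0,2)
P² = 12/5
sum k=1..1:
  [1] −1/4 = -1/4
S = -1/4
C² = P²·S² = 3/20 ; C = -0.387298

-0.387298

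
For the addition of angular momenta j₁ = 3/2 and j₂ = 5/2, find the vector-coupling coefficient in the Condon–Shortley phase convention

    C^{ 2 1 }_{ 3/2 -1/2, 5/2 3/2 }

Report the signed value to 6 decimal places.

j₁+j₂−J=2  J+j₁−j₂=1  J−j₁+j₂=3  j₁+j₂+J+1=7
(j₁±m₁, j₂±m₂, J±M) = (1,2,4,1,3,1)
P² = 24/7
sum k=1..2:
  [1] −1/6 = -1/6
  [2] +1/4 = 1/4
S = 1/12
C² = P²·S² = 1/42 ; C = +0.154303

+√(1/42) ≈ +0.154303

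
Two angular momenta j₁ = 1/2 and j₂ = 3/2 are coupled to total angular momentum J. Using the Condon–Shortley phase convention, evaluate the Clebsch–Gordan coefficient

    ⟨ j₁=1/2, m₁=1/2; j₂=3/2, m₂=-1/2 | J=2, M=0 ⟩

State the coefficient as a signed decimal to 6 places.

+√(1/2) ≈ +0.707107

triangle: 0!×1!×3!/5! = 6/120
(j±m)!: 1!×0!×1!×2!×2!×2! = 8
prefactor² = (2J+1)×Δ×N² = 2
  k=0: +1/(0!×0!×0!×1!×1!×2!) = 1/2
Σ = 1/2  ⇒  CG² = 2×1/2² = 1/2
CG = +√(1/2) = +0.707107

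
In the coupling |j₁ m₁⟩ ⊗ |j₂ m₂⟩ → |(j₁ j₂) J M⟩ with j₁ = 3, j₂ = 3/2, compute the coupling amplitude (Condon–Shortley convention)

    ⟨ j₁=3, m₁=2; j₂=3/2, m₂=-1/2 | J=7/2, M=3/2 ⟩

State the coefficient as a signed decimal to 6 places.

+0.654654  (= +√(3/7))

j₁+j₂−J=1  J+j₁−j₂=5  J−j₁+j₂=2  j₁+j₂+J+1=9
(j₁±m₁, j₂±m₂, J±M) = (5,1,1,2,5,2)
P² = 6400/21
sum k=0..1:
  [0] +1/24 = 1/24
  [1] −1/240 = -1/240
S = 3/80
C² = P²·S² = 3/7 ; C = +0.654654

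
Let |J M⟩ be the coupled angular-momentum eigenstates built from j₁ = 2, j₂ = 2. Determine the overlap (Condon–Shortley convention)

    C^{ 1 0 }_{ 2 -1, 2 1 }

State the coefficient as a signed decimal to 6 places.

j₁+j₂−J=3  J+j₁−j₂=1  J−j₁+j₂=1  j₁+j₂+J+1=6
(j₁±m₁, j₂±m₂, J±M) = (1,3,3,1,1,1)
P² = 9/10
sum k=2..3:
  [2] +1/2 = 1/2
  [3] −1/6 = -1/6
S = 1/3
C² = P²·S² = 1/10 ; C = +0.316228

+0.316228  (= +√(1/10))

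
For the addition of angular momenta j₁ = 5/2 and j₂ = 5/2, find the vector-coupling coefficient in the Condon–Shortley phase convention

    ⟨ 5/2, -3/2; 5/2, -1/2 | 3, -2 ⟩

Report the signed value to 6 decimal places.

-0.288675  (= −√(1/12))

triangle: 2!·3!·3!/9! = 72/362880
(j±m)!: 1!·4!·2!·3!·1!·5! = 34560
prefactor² = (2J+1)·Δ·N² = 48
  k=1: −1/(1!·1!·3!·1!·0!·2!) = -1/12
  k=2: +1/(2!·0!·2!·0!·1!·3!) = 1/24
Σ = -1/24  ⇒  CG² = 48·(-1/24)² = 1/12
CG = −√(1/12) = -0.288675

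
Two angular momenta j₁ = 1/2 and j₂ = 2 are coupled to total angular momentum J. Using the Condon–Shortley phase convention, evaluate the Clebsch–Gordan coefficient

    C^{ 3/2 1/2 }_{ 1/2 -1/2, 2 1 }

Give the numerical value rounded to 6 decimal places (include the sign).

triangle: 1!×0!×3!/5! = 6/120
(j±m)!: 0!×1!×3!×1!×2!×1! = 12
prefactor² = (2J+1)×Δ×N² = 12/5
  k=1: −1/(1!×0!×0!×2!×0!×1!) = -1/2
Σ = -1/2  ⇒  CG² = 12/5×(-1/2)² = 3/5
CG = −√(3/5) = -0.774597

-0.774597  (= −√(3/5))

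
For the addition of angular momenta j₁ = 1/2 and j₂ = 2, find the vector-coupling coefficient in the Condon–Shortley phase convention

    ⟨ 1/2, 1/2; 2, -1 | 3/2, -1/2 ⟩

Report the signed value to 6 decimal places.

triangle: 1!·0!·3!/5! = 6/120
(j±m)!: 1!·0!·1!·3!·1!·2! = 12
prefactor² = (2J+1)·Δ·N² = 12/5
  k=0: +1/(0!·1!·0!·1!·0!·2!) = 1/2
Σ = 1/2  ⇒  CG² = 12/5·1/2² = 3/5
CG = +√(3/5) = +0.774597

+0.774597  (= +√(3/5))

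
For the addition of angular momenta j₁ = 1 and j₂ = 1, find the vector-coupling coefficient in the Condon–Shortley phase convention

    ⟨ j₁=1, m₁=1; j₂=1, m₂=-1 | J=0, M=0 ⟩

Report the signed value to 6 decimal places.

√[1·2!0!0!/3! · 2!0!0!2!0!0!] = √(4/3)
  +(−1)^0/∏(0,2,0,0,0,0)! = 1/2  (running 1/2)
⟨..|..⟩ = √(4/3)·(1/2) = +0.577350

+0.577350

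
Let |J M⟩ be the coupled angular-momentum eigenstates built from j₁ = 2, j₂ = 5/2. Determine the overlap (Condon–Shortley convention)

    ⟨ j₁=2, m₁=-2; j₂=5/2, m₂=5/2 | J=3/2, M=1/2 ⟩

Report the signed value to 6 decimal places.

j₁+j₂−J=3  J+j₁−j₂=1  J−j₁+j₂=2  j₁+j₂+J+1=7
(j₁±m₁, j₂±m₂, J±M) = (0,4,5,0,2,1)
P² = 384/7
sum k=3..3:
  [3] −1/12 = -1/12
S = -1/12
C² = P²·S² = 8/21 ; C = -0.617213

-0.617213  (= −√(8/21))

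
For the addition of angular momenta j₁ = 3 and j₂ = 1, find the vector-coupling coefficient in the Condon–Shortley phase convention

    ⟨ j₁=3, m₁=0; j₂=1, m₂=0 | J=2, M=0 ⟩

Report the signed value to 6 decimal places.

-0.654654

triangle: 2!×4!×0!/7! = 48/5040
(j±m)!: 3!×3!×1!×1!×2!×2! = 144
prefactor² = (2J+1)×Δ×N² = 48/7
  k=1: −1/(1!×1!×2!×0!×2!×0!) = -1/4
Σ = -1/4  ⇒  CG² = 48/7×(-1/4)² = 3/7
CG = −√(3/7) = -0.654654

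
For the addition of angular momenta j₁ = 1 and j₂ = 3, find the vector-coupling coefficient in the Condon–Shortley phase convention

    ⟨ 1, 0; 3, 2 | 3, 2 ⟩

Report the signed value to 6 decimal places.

-0.577350  (= −√(1/3))

triangle: 1!×1!×5!/8! = 120/40320
(j±m)!: 1!×1!×5!×1!×5!×1! = 14400
prefactor² = (2J+1)×Δ×N² = 300
  k=0: +1/(0!×1!×1!×5!×0!×0!) = 1/120
  k=1: −1/(1!×0!×0!×4!×1!×1!) = -1/24
Σ = -1/30  ⇒  CG² = 300×(-1/30)² = 1/3
CG = −√(1/3) = -0.577350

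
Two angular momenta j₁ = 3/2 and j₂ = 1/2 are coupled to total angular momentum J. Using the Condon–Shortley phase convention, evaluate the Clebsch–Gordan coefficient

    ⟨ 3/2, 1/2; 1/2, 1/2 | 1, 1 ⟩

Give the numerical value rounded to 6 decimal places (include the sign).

j₁+j₂−J=1  J+j₁−j₂=2  J−j₁+j₂=0  j₁+j₂+J+1=4
(j₁±m₁, j₂±m₂, J±M) = (2,1,1,0,2,0)
P² = 1
sum k=1..1:
  [1] −1/2 = -1/2
S = -1/2
C² = P²·S² = 1/4 ; C = -0.500000

−√(1/4) = -0.500000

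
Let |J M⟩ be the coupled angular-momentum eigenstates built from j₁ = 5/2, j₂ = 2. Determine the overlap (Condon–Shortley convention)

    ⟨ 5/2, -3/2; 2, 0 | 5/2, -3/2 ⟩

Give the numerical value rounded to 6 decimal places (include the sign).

triangle: 2!×3!×2!/8! = 24/40320
(j±m)!: 1!×4!×2!×2!×1!×4! = 2304
prefactor² = (2J+1)×Δ×N² = 288/35
  k=1: −1/(1!×1!×3!×1!×0!×1!) = -1/6
  k=2: +1/(2!×0!×2!×0!×1!×2!) = 1/8
Σ = -1/24  ⇒  CG² = 288/35×(-1/24)² = 1/70
CG = −√(1/70) = -0.119523

−√(1/70) ≈ -0.119523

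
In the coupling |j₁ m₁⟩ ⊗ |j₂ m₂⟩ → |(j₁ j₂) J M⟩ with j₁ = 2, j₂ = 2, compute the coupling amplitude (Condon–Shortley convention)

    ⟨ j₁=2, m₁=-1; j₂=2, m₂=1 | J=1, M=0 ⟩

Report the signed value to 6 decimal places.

triangle: 3!*1!*1!/6! = 6/720
(j±m)!: 1!*3!*3!*1!*1!*1! = 36
prefactor² = (2J+1)*Δ*N² = 9/10
  k=2: +1/(2!*1!*1!*1!*0!*0!) = 1/2
  k=3: −1/(3!*0!*0!*0!*1!*1!) = -1/6
Σ = 1/3  ⇒  CG² = 9/10*1/3² = 1/10
CG = +√(1/10) = +0.316228

+√(1/10) = +0.316228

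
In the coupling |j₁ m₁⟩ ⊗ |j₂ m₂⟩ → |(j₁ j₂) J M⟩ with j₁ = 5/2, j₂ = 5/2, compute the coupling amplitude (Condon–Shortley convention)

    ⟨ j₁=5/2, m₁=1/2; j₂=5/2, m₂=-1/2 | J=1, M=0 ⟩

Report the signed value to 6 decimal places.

+0.119523

triangle: 4!·1!·1!/7! = 24/5040
(j±m)!: 3!·2!·2!·3!·1!·1! = 144
prefactor² = (2J+1)·Δ·N² = 72/35
  k=1: −1/(1!·3!·1!·1!·0!·0!) = -1/6
  k=2: +1/(2!·2!·0!·0!·1!·1!) = 1/4
Σ = 1/12  ⇒  CG² = 72/35·1/12² = 1/70
CG = +√(1/70) = +0.119523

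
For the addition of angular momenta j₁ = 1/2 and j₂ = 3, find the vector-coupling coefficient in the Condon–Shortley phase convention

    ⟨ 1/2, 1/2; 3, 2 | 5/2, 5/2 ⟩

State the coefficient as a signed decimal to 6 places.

triangle: 1!×0!×5!/7! = 120/5040
(j±m)!: 1!×0!×5!×1!×5!×0! = 14400
prefactor² = (2J+1)×Δ×N² = 14400/7
  k=0: +1/(0!×1!×0!×5!×0!×0!) = 1/120
Σ = 1/120  ⇒  CG² = 14400/7×1/120² = 1/7
CG = +√(1/7) = +0.377964

+0.377964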